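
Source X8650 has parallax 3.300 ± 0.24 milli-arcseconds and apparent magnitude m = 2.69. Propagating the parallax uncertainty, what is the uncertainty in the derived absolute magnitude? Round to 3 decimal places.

σ_M = 0.158 mag

M = m − 5 log₁₀ d + 5 = m + 5 log₁₀ p + 5, so ∂M/∂p = 5/(p ln 10).
σ_M = (5/ln 10) · (σ_p/p) = 2.1715 × 0.24/3.300 = 2.1715 × 0.072727 = 0.15793.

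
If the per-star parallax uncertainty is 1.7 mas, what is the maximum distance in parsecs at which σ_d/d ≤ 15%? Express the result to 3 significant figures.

σ_d/d = σ_p/p, so the condition is σ_p/p ≤ 0.15, i.e. p ≥ σ_p/0.15.
p_min = 1.7/0.15 = 11.333 mas = 0.011333 arcsec.
d_max = 1/p_min = 1/0.011333 = 88.238 pc.

88.2 pc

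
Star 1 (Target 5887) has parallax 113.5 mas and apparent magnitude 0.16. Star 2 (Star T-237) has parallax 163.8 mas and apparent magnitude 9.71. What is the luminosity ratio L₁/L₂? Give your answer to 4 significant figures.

d₁ = 1/p₁ = 1/0.1135″ = 8.8106 pc; d₂ = 1/p₂ = 1/0.1638″ = 6.105 pc.
M₁ = m₁ − 5 log₁₀ d₁ + 5 = 0.16 − 4.7250 + 5 = 0.4350.
M₂ = 9.71 − 3.9284 + 5 = 10.7816.
L₁/L₂ = 10^(0.4(M₂ − M₁)) = 10^(0.4 × 10.3466) = 10^4.13864 = 13761.

L₁/L₂ = 13760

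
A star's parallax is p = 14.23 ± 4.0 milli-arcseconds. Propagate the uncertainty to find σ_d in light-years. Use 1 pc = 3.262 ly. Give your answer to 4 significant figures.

64.44 ly

d = 1/p, so σ_d = σ_p / p².
σ_d = 0.00400 / (0.01423)² = 0.00400 / 0.00020249 = 19.754 pc = 19.754 × 3.262 ly = 64.438 ly.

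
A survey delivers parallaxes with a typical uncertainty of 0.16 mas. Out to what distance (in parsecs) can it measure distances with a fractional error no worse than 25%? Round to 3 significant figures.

1560 pc

σ_d/d = σ_p/p, so the condition is σ_p/p ≤ 0.25, i.e. p ≥ σ_p/0.25.
p_min = 0.16/0.25 = 0.64 mas = 0.00064 arcsec.
d_max = 1/p_min = 1/0.00064 = 1562.5 pc.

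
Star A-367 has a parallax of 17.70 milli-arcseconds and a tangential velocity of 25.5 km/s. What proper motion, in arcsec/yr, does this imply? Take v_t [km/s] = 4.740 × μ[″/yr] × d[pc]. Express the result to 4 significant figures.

d = 1/p = 1/0.01770″ = 56.497 pc.
μ = v_t / (4.74 d) = 25.5 / (4.74 × 56.497) = 25.5 / 267.8 = 0.09522 ″/yr.

0.09522 arcsec/yr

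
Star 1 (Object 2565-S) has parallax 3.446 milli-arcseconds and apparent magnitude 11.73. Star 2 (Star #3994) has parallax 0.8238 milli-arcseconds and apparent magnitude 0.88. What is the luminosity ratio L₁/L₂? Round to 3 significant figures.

L₁/L₂ = 2.61 × 10^-6

d₁ = 1/p₁ = 1/0.003446″ = 290.19 pc; d₂ = 1/p₂ = 1/0.0008238″ = 1213.9 pc.
M₁ = m₁ − 5 log₁₀ d₁ + 5 = 11.73 − 12.3134 + 5 = 4.4166.
M₂ = 0.88 − 15.4209 + 5 = -9.5409.
L₁/L₂ = 10^(0.4(M₂ − M₁)) = 10^(0.4 × (-13.9575)) = 10^(-5.58300) = 0.0000026122.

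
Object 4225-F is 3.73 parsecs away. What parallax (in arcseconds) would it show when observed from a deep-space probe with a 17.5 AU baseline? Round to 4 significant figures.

4.692 arcsec

p (arcsec) = B (AU) / d (pc).
p = 17.5 / 3.73 = 4.6917 arcsec.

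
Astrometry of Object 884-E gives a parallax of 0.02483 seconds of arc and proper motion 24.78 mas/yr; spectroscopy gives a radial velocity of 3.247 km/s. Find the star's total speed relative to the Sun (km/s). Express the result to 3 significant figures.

5.74 km/s

d = 1/p = 1/0.02483″ = 40.274 pc.
μ = 24.78 mas/yr = 0.02478 ″/yr.
v_t = 4.740 μ d = 4.740 × 0.02478 × 40.274 = 4.7305 km/s.
v = √(v_r² + v_t²) = √(3.247² + 4.7305²) = √32.9206 = 5.7376 km/s.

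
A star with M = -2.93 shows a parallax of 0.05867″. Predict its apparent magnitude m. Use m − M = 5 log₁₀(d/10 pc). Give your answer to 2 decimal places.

m = -1.77

d = 1/p = 1/0.05867″ = 17.044 pc.
m − M = 5 log₁₀ d − 5 = 5 log₁₀(17.044) − 5 = 6.1579 − 5 = 1.1579.
m = M + (m − M) = -2.93 + 1.1579 = -1.77.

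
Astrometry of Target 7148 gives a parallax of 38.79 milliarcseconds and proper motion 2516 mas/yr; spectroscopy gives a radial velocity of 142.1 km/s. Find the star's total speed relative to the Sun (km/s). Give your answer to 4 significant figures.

338.7 km/s

d = 1/p = 1/0.03879″ = 25.78 pc.
μ = 2516 mas/yr = 2.516 ″/yr.
v_t = 4.740 μ d = 4.740 × 2.516 × 25.78 = 307.45 km/s.
v = √(v_r² + v_t²) = √(142.1² + 307.45²) = √114718 = 338.7 km/s.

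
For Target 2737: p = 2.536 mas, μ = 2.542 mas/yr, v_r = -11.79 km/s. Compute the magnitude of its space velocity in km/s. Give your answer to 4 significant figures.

d = 1/p = 1/0.002536″ = 394.32 pc.
μ = 2.542 mas/yr = 0.002542 ″/yr.
v_t = 4.740 μ d = 4.740 × 0.002542 × 394.32 = 4.7512 km/s.
v = √(v_r² + v_t²) = √((-11.79)² + 4.7512²) = √161.578 = 12.711 km/s.

12.71 km/s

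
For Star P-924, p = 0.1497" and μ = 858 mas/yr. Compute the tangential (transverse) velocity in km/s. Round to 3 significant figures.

27.2 km/s

d = 1/p = 1/0.1497″ = 6.68 pc.
μ = 858 mas/yr = 0.858 ″/yr.
v_t = 4.74 × μ × d = 4.74 × 0.858 × 6.68 = 27.167 km/s.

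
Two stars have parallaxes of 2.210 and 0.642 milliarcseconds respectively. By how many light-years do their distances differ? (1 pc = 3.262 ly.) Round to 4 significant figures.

d_A = 1/0.002210″ = 452.49 pc; d_B = 1/0.0006420″ = 1557.6 pc.
|d_B − d_A| = |1557.6 − 452.49| = 1105.1 pc = 1105.1 × 3.262 ly = 3604.8 ly.

3605 ly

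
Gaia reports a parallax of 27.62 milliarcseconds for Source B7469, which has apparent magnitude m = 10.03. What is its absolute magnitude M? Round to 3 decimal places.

d = 1/p = 1/0.02762″ = 36.206 pc.
m − M = 5 log₁₀(36.206) − 5 = 7.7939 − 5 = 2.7939.
M = m − (m − M) = 10.03 − 2.7939 = 7.236.

M = 7.236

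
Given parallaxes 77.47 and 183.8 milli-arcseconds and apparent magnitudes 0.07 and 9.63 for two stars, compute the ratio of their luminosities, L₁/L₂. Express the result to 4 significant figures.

L₁/L₂ = 37530

d₁ = 1/p₁ = 1/0.07747″ = 12.908 pc; d₂ = 1/p₂ = 1/0.1838″ = 5.4407 pc.
M₁ = m₁ − 5 log₁₀ d₁ + 5 = 0.07 − 5.5543 + 5 = -0.4843.
M₂ = 9.63 − 3.6783 + 5 = 10.9517.
L₁/L₂ = 10^(0.4(M₂ − M₁)) = 10^(0.4 × 11.4360) = 10^4.57440 = 37532.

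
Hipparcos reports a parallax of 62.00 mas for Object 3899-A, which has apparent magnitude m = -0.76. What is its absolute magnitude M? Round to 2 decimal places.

M = -1.80

d = 1/p = 1/0.06200″ = 16.129 pc.
m − M = 5 log₁₀(16.129) − 5 = 6.0380 − 5 = 1.0380.
M = m − (m − M) = -0.76 − 1.0380 = -1.80.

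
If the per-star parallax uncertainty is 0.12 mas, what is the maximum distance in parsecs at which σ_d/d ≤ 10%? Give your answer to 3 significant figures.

833 pc

σ_d/d = σ_p/p, so the condition is σ_p/p ≤ 0.10, i.e. p ≥ σ_p/0.10.
p_min = 0.12/0.10 = 1.2 mas = 0.0012 arcsec.
d_max = 1/p_min = 1/0.0012 = 833.33 pc.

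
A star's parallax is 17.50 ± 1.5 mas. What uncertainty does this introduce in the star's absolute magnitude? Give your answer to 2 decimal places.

M = m − 5 log₁₀ d + 5 = m + 5 log₁₀ p + 5, so ∂M/∂p = 5/(p ln 10).
σ_M = (5/ln 10) · (σ_p/p) = 2.1715 × 1.5/17.50 = 2.1715 × 0.085714 = 0.18613.

σ_M = 0.19 mag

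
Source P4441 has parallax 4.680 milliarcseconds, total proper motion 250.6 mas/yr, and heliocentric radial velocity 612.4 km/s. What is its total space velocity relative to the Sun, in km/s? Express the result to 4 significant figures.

662.9 km/s

d = 1/p = 1/0.004680″ = 213.68 pc.
μ = 250.6 mas/yr = 0.2506 ″/yr.
v_t = 4.740 μ d = 4.740 × 0.2506 × 213.68 = 253.82 km/s.
v = √(v_r² + v_t²) = √(612.4² + 253.82²) = √439458 = 662.92 km/s.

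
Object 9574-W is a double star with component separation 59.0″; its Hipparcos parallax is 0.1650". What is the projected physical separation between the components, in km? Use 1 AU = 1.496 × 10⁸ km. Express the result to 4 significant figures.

d = 1/p = 1/0.1650″ = 6.0606 pc.
At distance d (pc), an angle of θ arcsec spans θ·d AU: s = 59.0 × 6.0606 = 357.58 AU.
= 357.58 × 1.496 × 10⁸ km = 5.3494 × 10^10 km.

5.349 × 10^10 km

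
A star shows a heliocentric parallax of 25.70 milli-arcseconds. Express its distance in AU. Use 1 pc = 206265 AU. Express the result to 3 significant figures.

p = 25.70 milli-arcseconds = 0.02570 arcsec.
d = 1/p = 1/0.02570 = 38.911 pc.
In AU: 38.911 × 206265 = 8.0260 × 10^6 AU.

8.03 × 10^6 AU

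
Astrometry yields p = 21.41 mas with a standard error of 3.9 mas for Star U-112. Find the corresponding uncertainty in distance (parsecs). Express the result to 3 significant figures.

8.51 pc

d = 1/p, so σ_d = σ_p / p².
σ_d = 0.00390 / (0.02141)² = 0.00390 / 0.00045839 = 8.508 pc.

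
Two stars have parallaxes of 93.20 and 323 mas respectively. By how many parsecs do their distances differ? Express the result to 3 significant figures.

7.63 pc

d_A = 1/0.09320″ = 10.73 pc; d_B = 1/0.3230″ = 3.096 pc.
|d_B − d_A| = |3.096 − 10.73| = 7.634 pc.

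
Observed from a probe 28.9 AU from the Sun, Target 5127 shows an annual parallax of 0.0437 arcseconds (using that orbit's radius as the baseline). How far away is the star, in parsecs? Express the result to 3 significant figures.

661 pc

With baseline B (in AU) and parallax p (in arcsec), d = B/p parsecs.
d = 28.9 / 0.0437 = 661.33 pc.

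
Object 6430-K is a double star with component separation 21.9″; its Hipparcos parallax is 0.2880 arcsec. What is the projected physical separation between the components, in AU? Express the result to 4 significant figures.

d = 1/p = 1/0.2880″ = 3.4722 pc.
At distance d (pc), an angle of θ arcsec spans θ·d AU: s = 21.9 × 3.4722 = 76.041 AU.

76.04 AU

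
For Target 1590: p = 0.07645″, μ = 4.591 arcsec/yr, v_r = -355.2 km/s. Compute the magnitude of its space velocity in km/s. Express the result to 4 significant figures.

d = 1/p = 1/0.07645″ = 13.08 pc.
v_t = 4.740 μ d = 4.740 × 4.591 × 13.08 = 284.64 km/s.
v = √(v_r² + v_t²) = √((-355.2)² + 284.64²) = √207187 = 455.18 km/s.

455.2 km/s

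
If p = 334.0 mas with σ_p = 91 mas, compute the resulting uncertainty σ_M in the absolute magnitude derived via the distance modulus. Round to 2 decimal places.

M = m − 5 log₁₀ d + 5 = m + 5 log₁₀ p + 5, so ∂M/∂p = 5/(p ln 10).
σ_M = (5/ln 10) · (σ_p/p) = 2.1715 × 91/334.0 = 2.1715 × 0.27246 = 0.59165.

σ_M = 0.59 mag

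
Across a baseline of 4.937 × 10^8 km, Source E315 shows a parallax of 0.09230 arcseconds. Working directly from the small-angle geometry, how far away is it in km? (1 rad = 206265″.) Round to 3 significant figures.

1.10 × 10^15 km

θ = 0.09230″ = 0.09230/206265 = 4.4748 × 10^-7 rad.
d = B/θ = (4.937 × 10^8) / (4.4748 × 10^-7) = 1.1033 × 10^15 km.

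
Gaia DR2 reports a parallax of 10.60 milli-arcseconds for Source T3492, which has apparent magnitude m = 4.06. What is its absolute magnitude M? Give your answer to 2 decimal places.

d = 1/p = 1/0.01060″ = 94.34 pc.
m − M = 5 log₁₀(94.34) − 5 = 9.8735 − 5 = 4.8735.
M = m − (m − M) = 4.06 − 4.8735 = -0.81.

M = -0.81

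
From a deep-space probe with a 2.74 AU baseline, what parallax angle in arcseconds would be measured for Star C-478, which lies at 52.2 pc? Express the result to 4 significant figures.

p (arcsec) = B (AU) / d (pc).
p = 2.74 / 52.2 = 0.05249 arcsec.

0.05249 arcsec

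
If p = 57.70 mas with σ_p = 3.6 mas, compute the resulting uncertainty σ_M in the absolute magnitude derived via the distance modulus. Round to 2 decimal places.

M = m − 5 log₁₀ d + 5 = m + 5 log₁₀ p + 5, so ∂M/∂p = 5/(p ln 10).
σ_M = (5/ln 10) · (σ_p/p) = 2.1715 × 3.6/57.70 = 2.1715 × 0.062392 = 0.13548.

σ_M = 0.14 mag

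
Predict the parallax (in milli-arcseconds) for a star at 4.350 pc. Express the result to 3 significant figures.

230 mas

p = 1/d = 1/4.35 = 0.22989 arcsec.
= 0.22989 × 1000 = 229.89 mas.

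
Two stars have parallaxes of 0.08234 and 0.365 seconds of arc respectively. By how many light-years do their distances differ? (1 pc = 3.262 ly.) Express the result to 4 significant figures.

d_A = 1/0.08234″ = 12.145 pc; d_B = 1/0.3650″ = 2.7397 pc.
|d_B − d_A| = |2.7397 − 12.145| = 9.4053 pc = 9.4053 × 3.262 ly = 30.68 ly.

30.68 ly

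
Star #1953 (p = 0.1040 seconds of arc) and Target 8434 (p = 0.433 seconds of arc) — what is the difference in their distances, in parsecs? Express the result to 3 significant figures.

d_A = 1/0.1040″ = 9.6154 pc; d_B = 1/0.4330″ = 2.3095 pc.
|d_B − d_A| = |2.3095 − 9.6154| = 7.3059 pc.

7.31 pc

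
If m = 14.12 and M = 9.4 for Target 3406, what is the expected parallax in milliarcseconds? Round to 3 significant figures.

m − M = 14.12 − 9.4 = 4.72.
d = 10^((m−M)/5 + 1) = 10^1.944 = 87.902 pc.
p = 1/d = 1/87.902 = 0.011376 arcsec = 11.376 mas.

11.4 mas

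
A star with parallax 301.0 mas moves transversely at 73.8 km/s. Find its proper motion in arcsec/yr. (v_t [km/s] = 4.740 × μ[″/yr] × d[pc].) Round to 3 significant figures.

d = 1/p = 1/0.3010″ = 3.3223 pc.
μ = v_t / (4.74 d) = 73.8 / (4.74 × 3.3223) = 73.8 / 15.748 = 4.6863 ″/yr.

4.69 arcsec/yr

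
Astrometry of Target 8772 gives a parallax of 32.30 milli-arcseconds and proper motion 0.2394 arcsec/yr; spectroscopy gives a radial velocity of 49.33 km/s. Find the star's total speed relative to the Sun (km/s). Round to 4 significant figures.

60.56 km/s

d = 1/p = 1/0.03230″ = 30.96 pc.
v_t = 4.740 μ d = 4.740 × 0.2394 × 30.96 = 35.132 km/s.
v = √(v_r² + v_t²) = √(49.33² + 35.132²) = √3667.71 = 60.562 km/s.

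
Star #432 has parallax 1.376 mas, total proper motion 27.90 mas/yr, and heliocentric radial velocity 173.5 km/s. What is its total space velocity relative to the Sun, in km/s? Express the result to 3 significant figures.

d = 1/p = 1/0.001376″ = 726.74 pc.
μ = 27.90 mas/yr = 0.02790 ″/yr.
v_t = 4.740 μ d = 4.740 × 0.02790 × 726.74 = 96.108 km/s.
v = √(v_r² + v_t²) = √(173.5² + 96.108²) = √39339 = 198.34 km/s.

198 km/s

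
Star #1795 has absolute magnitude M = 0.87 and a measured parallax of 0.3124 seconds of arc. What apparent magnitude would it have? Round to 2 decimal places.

d = 1/p = 1/0.3124″ = 3.201 pc.
m − M = 5 log₁₀ d − 5 = 5 log₁₀(3.201) − 5 = 2.5264 − 5 = -2.4736.
m = M + (m − M) = 0.87 + (-2.4736) = -1.60.

m = -1.60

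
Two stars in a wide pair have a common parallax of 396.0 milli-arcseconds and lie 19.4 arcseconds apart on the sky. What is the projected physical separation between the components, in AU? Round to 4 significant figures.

48.99 AU

d = 1/p = 1/0.3960″ = 2.5253 pc.
At distance d (pc), an angle of θ arcsec spans θ·d AU: s = 19.4 × 2.5253 = 48.991 AU.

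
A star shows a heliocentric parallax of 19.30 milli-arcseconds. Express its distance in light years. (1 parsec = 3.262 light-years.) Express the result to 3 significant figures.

169 light years

p = 19.30 milli-arcseconds = 0.01930 arcsec.
d = 1/p = 1/0.01930 = 51.813 pc.
In light-years: 51.813 × 3.262 = 169.01 ly.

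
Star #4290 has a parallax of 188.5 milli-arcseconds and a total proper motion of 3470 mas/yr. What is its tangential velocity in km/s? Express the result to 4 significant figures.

d = 1/p = 1/0.1885″ = 5.305 pc.
μ = 3470 mas/yr = 3.47 ″/yr.
v_t = 4.74 × μ × d = 4.74 × 3.47 × 5.305 = 87.256 km/s.

87.26 km/s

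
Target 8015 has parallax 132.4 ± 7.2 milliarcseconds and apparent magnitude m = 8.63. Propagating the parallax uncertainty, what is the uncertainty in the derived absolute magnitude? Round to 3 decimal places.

M = m − 5 log₁₀ d + 5 = m + 5 log₁₀ p + 5, so ∂M/∂p = 5/(p ln 10).
σ_M = (5/ln 10) · (σ_p/p) = 2.1715 × 7.2/132.4 = 2.1715 × 0.054381 = 0.11809.

σ_M = 0.118 mag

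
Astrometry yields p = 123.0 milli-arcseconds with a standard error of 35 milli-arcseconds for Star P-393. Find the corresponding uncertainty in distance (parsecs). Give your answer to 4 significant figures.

2.313 pc

d = 1/p, so σ_d = σ_p / p².
σ_d = 0.0350 / (0.1230)² = 0.0350 / 0.015129 = 2.3134 pc.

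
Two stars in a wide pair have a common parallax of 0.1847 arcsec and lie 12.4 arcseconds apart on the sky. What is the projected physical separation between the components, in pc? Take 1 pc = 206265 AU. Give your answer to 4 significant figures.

d = 1/p = 1/0.1847″ = 5.4142 pc.
At distance d (pc), an angle of θ arcsec spans θ·d AU: s = 12.4 × 5.4142 = 67.136 AU.
= 67.136 / 206265 = 0.00032548 pc.

0.0003255 pc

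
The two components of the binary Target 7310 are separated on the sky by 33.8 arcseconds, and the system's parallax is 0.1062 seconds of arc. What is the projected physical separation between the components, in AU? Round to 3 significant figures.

d = 1/p = 1/0.1062″ = 9.4162 pc.
At distance d (pc), an angle of θ arcsec spans θ·d AU: s = 33.8 × 9.4162 = 318.27 AU.

318 AU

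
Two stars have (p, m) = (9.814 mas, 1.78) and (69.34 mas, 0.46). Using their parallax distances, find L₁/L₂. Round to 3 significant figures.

L₁/L₂ = 14.8

d₁ = 1/p₁ = 1/0.009814″ = 101.9 pc; d₂ = 1/p₂ = 1/0.06934″ = 14.422 pc.
M₁ = m₁ − 5 log₁₀ d₁ + 5 = 1.78 − 10.0409 + 5 = -3.2609.
M₂ = 0.46 − 5.7951 + 5 = -0.3351.
L₁/L₂ = 10^(0.4(M₂ − M₁)) = 10^(0.4 × 2.9258) = 10^1.17032 = 14.802.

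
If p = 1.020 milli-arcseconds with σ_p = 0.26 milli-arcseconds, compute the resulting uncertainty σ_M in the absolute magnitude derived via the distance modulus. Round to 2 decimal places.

σ_M = 0.55 mag

M = m − 5 log₁₀ d + 5 = m + 5 log₁₀ p + 5, so ∂M/∂p = 5/(p ln 10).
σ_M = (5/ln 10) · (σ_p/p) = 2.1715 × 0.26/1.020 = 2.1715 × 0.2549 = 0.55352.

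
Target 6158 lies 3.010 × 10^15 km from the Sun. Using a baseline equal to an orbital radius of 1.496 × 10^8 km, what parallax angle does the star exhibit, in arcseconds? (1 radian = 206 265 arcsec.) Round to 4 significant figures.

θ ≈ B/d = (1.496 × 10^8) / (3.010 × 10^15) = 4.9701 × 10^-8 rad.
In arcseconds: 4.9701 × 10^-8 × 206265 = 0.010252″.

0.01025 arcsec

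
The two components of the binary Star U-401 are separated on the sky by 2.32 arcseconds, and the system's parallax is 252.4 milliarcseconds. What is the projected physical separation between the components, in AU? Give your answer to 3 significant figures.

9.19 AU

d = 1/p = 1/0.2524″ = 3.962 pc.
At distance d (pc), an angle of θ arcsec spans θ·d AU: s = 2.32 × 3.962 = 9.1918 AU.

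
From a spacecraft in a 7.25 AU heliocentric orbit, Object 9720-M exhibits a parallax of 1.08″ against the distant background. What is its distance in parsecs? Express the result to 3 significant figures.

6.71 pc

With baseline B (in AU) and parallax p (in arcsec), d = B/p parsecs.
d = 7.25 / 1.08 = 6.713 pc.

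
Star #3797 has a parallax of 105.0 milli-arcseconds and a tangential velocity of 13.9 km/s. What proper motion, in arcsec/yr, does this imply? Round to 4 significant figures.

0.3079 arcsec/yr

d = 1/p = 1/0.1050″ = 9.5238 pc.
μ = v_t / (4.74 d) = 13.9 / (4.74 × 9.5238) = 13.9 / 45.143 = 0.30791 ″/yr.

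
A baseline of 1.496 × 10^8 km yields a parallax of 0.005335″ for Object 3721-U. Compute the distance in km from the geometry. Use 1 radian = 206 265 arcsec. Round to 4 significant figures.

5.784 × 10^15 km

θ = 0.005335″ = 0.005335/206265 = 2.5865 × 10^-8 rad.
d = B/θ = (1.496 × 10^8) / (2.5865 × 10^-8) = 5.7839 × 10^15 km.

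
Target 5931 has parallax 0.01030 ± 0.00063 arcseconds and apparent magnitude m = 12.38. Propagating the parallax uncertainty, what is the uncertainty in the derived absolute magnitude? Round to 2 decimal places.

M = m − 5 log₁₀ d + 5 = m + 5 log₁₀ p + 5, so ∂M/∂p = 5/(p ln 10).
σ_M = (5/ln 10) · (σ_p/p) = 2.1715 × 0.00063/0.01030 = 2.1715 × 0.061165 = 0.13282.

σ_M = 0.13 mag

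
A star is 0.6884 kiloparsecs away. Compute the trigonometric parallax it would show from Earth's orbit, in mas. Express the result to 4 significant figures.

1.453 mas

d = 0.6884 kpc = 688.4 pc.
p = 1/d = 1/688.4 = 0.0014526 arcsec.
= 0.0014526 × 1000 = 1.4526 mas.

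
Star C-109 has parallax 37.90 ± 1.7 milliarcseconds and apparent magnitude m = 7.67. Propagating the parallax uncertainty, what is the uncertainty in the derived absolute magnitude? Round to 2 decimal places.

M = m − 5 log₁₀ d + 5 = m + 5 log₁₀ p + 5, so ∂M/∂p = 5/(p ln 10).
σ_M = (5/ln 10) · (σ_p/p) = 2.1715 × 1.7/37.90 = 2.1715 × 0.044855 = 0.097403.

σ_M = 0.10 mag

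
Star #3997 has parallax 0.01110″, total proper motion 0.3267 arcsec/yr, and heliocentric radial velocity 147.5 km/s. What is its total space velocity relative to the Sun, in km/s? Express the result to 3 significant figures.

203 km/s

d = 1/p = 1/0.01110″ = 90.09 pc.
v_t = 4.740 μ d = 4.740 × 0.3267 × 90.09 = 139.51 km/s.
v = √(v_r² + v_t²) = √(147.5² + 139.51²) = √41219.3 = 203.03 km/s.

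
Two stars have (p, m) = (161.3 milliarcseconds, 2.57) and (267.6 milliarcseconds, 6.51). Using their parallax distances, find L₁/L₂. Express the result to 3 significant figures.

d₁ = 1/p₁ = 1/0.1613″ = 6.1996 pc; d₂ = 1/p₂ = 1/0.2676″ = 3.7369 pc.
M₁ = m₁ − 5 log₁₀ d₁ + 5 = 2.57 − 3.9618 + 5 = 3.6082.
M₂ = 6.51 − 2.8626 + 5 = 8.6474.
L₁/L₂ = 10^(0.4(M₂ − M₁)) = 10^(0.4 × 5.0392) = 10^2.01568 = 103.68.

L₁/L₂ = 104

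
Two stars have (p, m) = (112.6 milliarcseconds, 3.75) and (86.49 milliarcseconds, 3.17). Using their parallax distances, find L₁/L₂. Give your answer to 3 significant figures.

L₁/L₂ = 0.346

d₁ = 1/p₁ = 1/0.1126″ = 8.881 pc; d₂ = 1/p₂ = 1/0.08649″ = 11.562 pc.
M₁ = m₁ − 5 log₁₀ d₁ + 5 = 3.75 − 4.7423 + 5 = 4.0077.
M₂ = 3.17 − 5.3152 + 5 = 2.8548.
L₁/L₂ = 10^(0.4(M₂ − M₁)) = 10^(0.4 × (-1.1529)) = 10^(-0.46116) = 0.34581.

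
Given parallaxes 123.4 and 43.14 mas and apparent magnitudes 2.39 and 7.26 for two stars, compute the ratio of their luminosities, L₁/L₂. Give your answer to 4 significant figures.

d₁ = 1/p₁ = 1/0.1234″ = 8.1037 pc; d₂ = 1/p₂ = 1/0.04314″ = 23.18 pc.
M₁ = m₁ − 5 log₁₀ d₁ + 5 = 2.39 − 4.5434 + 5 = 2.8466.
M₂ = 7.26 − 6.8256 + 5 = 5.4344.
L₁/L₂ = 10^(0.4(M₂ − M₁)) = 10^(0.4 × 2.5878) = 10^1.03512 = 10.842.

L₁/L₂ = 10.84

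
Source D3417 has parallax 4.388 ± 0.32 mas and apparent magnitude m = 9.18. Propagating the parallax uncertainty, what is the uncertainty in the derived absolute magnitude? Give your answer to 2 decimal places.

σ_M = 0.16 mag

M = m − 5 log₁₀ d + 5 = m + 5 log₁₀ p + 5, so ∂M/∂p = 5/(p ln 10).
σ_M = (5/ln 10) · (σ_p/p) = 2.1715 × 0.32/4.388 = 2.1715 × 0.072926 = 0.15836.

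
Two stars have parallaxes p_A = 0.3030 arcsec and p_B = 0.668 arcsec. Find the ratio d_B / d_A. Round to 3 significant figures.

0.454

Since d = 1/p, d_B/d_A = p_A/p_B.
= 0.3030 / 0.668 = 0.45359.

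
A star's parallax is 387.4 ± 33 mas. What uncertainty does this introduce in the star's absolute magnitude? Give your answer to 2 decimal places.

σ_M = 0.18 mag

M = m − 5 log₁₀ d + 5 = m + 5 log₁₀ p + 5, so ∂M/∂p = 5/(p ln 10).
σ_M = (5/ln 10) · (σ_p/p) = 2.1715 × 33/387.4 = 2.1715 × 0.085183 = 0.18497.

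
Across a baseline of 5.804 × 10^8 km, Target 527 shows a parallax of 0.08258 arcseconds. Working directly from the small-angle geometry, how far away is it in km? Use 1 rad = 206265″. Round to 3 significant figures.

1.45 × 10^15 km

θ = 0.08258″ = 0.08258/206265 = 4.0036 × 10^-7 rad.
d = B/θ = (5.804 × 10^8) / (4.0036 × 10^-7) = 1.4497 × 10^15 km.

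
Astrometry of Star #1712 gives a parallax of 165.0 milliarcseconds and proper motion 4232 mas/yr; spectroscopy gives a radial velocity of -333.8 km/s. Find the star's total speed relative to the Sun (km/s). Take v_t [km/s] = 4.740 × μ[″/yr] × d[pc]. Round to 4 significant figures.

d = 1/p = 1/0.1650″ = 6.0606 pc.
μ = 4232 mas/yr = 4.232 ″/yr.
v_t = 4.740 μ d = 4.740 × 4.232 × 6.0606 = 121.57 km/s.
v = √(v_r² + v_t²) = √((-333.8)² + 121.57²) = √126202 = 355.25 km/s.

355.3 km/s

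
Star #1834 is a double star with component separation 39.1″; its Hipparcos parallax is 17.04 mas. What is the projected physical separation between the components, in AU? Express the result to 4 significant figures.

2295 AU

d = 1/p = 1/0.01704″ = 58.685 pc.
At distance d (pc), an angle of θ arcsec spans θ·d AU: s = 39.1 × 58.685 = 2294.6 AU.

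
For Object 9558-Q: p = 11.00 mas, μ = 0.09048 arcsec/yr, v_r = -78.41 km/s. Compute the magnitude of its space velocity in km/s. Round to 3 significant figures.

d = 1/p = 1/0.01100″ = 90.909 pc.
v_t = 4.740 μ d = 4.740 × 0.09048 × 90.909 = 38.989 km/s.
v = √(v_r² + v_t²) = √((-78.41)² + 38.989²) = √7668.27 = 87.569 km/s.

87.6 km/s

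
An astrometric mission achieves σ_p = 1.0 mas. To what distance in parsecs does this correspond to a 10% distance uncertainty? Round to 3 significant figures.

σ_d/d = σ_p/p, so the condition is σ_p/p ≤ 0.10, i.e. p ≥ σ_p/0.10.
p_min = 1.0/0.10 = 10 mas = 0.01 arcsec.
d_max = 1/p_min = 1/0.01 = 100 pc.

100 pc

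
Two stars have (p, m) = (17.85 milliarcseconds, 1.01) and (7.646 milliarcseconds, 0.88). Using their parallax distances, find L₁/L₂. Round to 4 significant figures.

L₁/L₂ = 0.1628

d₁ = 1/p₁ = 1/0.01785″ = 56.022 pc; d₂ = 1/p₂ = 1/0.007646″ = 130.79 pc.
M₁ = m₁ − 5 log₁₀ d₁ + 5 = 1.01 − 8.7418 + 5 = -2.7318.
M₂ = 0.88 − 10.5829 + 5 = -4.7029.
L₁/L₂ = 10^(0.4(M₂ − M₁)) = 10^(0.4 × (-1.9711)) = 10^(-0.78844) = 0.16276.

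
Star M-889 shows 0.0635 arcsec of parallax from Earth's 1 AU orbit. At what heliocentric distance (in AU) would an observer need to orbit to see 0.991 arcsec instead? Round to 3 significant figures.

15.6 AU

Parallax scales linearly with baseline: p ∝ B, so B = p_target / p_Earth × 1 AU.
B = 0.991 / 0.0635 = 15.606 AU.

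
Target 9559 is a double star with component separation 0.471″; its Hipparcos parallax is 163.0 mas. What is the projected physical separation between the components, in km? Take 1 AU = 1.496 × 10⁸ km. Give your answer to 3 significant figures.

d = 1/p = 1/0.1630″ = 6.135 pc.
At distance d (pc), an angle of θ arcsec spans θ·d AU: s = 0.471 × 6.135 = 2.8896 AU.
= 2.8896 × 1.496 × 10⁸ km = 4.3228 × 10^8 km.

4.32 × 10^8 km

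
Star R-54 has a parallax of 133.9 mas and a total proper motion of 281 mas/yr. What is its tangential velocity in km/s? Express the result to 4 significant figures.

d = 1/p = 1/0.1339″ = 7.4683 pc.
μ = 281 mas/yr = 0.281 ″/yr.
v_t = 4.74 × μ × d = 4.74 × 0.281 × 7.4683 = 9.9473 km/s.

9.947 km/s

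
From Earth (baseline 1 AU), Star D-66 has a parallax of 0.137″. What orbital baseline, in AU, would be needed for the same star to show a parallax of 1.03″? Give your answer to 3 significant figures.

7.52 AU

Parallax scales linearly with baseline: p ∝ B, so B = p_target / p_Earth × 1 AU.
B = 1.03 / 0.137 = 7.5182 AU.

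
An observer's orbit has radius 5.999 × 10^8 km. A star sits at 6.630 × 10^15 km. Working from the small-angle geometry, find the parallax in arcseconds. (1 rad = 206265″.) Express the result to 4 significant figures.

0.01866 arcsec

θ ≈ B/d = (5.999 × 10^8) / (6.630 × 10^15) = 9.0483 × 10^-8 rad.
In arcseconds: 9.0483 × 10^-8 × 206265 = 0.018663″.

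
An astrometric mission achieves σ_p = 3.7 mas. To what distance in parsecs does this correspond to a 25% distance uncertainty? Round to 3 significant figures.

67.6 pc

σ_d/d = σ_p/p, so the condition is σ_p/p ≤ 0.25, i.e. p ≥ σ_p/0.25.
p_min = 3.7/0.25 = 14.8 mas = 0.0148 arcsec.
d_max = 1/p_min = 1/0.0148 = 67.568 pc.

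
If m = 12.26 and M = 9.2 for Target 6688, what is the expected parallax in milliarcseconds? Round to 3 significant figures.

24.4 mas

m − M = 12.26 − 9.2 = 3.06.
d = 10^((m−M)/5 + 1) = 10^1.612 = 40.926 pc.
p = 1/d = 1/40.926 = 0.024434 arcsec = 24.434 mas.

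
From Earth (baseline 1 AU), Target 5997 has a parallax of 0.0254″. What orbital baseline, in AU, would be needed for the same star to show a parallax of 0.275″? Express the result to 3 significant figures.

10.8 AU

Parallax scales linearly with baseline: p ∝ B, so B = p_target / p_Earth × 1 AU.
B = 0.275 / 0.0254 = 10.827 AU.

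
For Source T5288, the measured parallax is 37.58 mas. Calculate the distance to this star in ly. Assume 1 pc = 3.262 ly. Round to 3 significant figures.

86.8 ly

p = 37.58 mas = 0.03758 arcsec.
d = 1/p = 1/0.03758 = 26.61 pc.
In light-years: 26.61 × 3.262 = 86.802 ly.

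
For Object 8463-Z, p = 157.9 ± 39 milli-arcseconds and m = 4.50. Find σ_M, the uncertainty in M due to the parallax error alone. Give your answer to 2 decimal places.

σ_M = 0.54 mag

M = m − 5 log₁₀ d + 5 = m + 5 log₁₀ p + 5, so ∂M/∂p = 5/(p ln 10).
σ_M = (5/ln 10) · (σ_p/p) = 2.1715 × 39/157.9 = 2.1715 × 0.24699 = 0.53634.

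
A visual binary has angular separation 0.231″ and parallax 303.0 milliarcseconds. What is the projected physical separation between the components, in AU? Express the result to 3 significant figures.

0.762 AU

d = 1/p = 1/0.3030″ = 3.3003 pc.
At distance d (pc), an angle of θ arcsec spans θ·d AU: s = 0.231 × 3.3003 = 0.76237 AU.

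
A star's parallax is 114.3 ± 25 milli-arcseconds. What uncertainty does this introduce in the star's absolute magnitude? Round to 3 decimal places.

σ_M = 0.475 mag

M = m − 5 log₁₀ d + 5 = m + 5 log₁₀ p + 5, so ∂M/∂p = 5/(p ln 10).
σ_M = (5/ln 10) · (σ_p/p) = 2.1715 × 25/114.3 = 2.1715 × 0.21872 = 0.47495.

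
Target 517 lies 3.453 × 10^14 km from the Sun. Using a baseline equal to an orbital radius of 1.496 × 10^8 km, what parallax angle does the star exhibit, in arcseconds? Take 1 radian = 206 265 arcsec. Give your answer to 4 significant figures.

θ ≈ B/d = (1.496 × 10^8) / (3.453 × 10^14) = 4.3325 × 10^-7 rad.
In arcseconds: 4.3325 × 10^-7 × 206265 = 0.089364″.

0.08936 arcsec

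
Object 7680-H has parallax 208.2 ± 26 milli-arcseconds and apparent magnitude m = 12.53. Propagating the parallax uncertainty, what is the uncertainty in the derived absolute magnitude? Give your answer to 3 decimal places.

σ_M = 0.271 mag

M = m − 5 log₁₀ d + 5 = m + 5 log₁₀ p + 5, so ∂M/∂p = 5/(p ln 10).
σ_M = (5/ln 10) · (σ_p/p) = 2.1715 × 26/208.2 = 2.1715 × 0.12488 = 0.27118.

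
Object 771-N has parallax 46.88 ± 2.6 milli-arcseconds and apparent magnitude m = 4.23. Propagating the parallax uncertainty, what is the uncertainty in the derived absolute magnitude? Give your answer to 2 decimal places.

σ_M = 0.12 mag

M = m − 5 log₁₀ d + 5 = m + 5 log₁₀ p + 5, so ∂M/∂p = 5/(p ln 10).
σ_M = (5/ln 10) · (σ_p/p) = 2.1715 × 2.6/46.88 = 2.1715 × 0.055461 = 0.12043.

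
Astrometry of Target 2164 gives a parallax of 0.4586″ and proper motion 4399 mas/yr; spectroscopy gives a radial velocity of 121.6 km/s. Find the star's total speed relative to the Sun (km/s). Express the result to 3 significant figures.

d = 1/p = 1/0.4586″ = 2.1805 pc.
μ = 4399 mas/yr = 4.399 ″/yr.
v_t = 4.740 μ d = 4.740 × 4.399 × 2.1805 = 45.466 km/s.
v = √(v_r² + v_t²) = √(121.6² + 45.466²) = √16853.7 = 129.82 km/s.

130 km/s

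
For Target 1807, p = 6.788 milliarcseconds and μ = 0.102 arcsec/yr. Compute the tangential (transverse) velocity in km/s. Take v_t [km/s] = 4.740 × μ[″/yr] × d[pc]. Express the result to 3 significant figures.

71.2 km/s

d = 1/p = 1/0.006788″ = 147.32 pc.
v_t = 4.74 × μ × d = 4.74 × 0.102 × 147.32 = 71.226 km/s.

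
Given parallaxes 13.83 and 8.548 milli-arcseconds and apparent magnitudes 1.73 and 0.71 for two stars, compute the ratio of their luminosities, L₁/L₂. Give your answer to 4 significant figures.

d₁ = 1/p₁ = 1/0.01383″ = 72.307 pc; d₂ = 1/p₂ = 1/0.008548″ = 116.99 pc.
M₁ = m₁ − 5 log₁₀ d₁ + 5 = 1.73 − 9.2959 + 5 = -2.5659.
M₂ = 0.71 − 10.3407 + 5 = -4.6307.
L₁/L₂ = 10^(0.4(M₂ − M₁)) = 10^(0.4 × (-2.0648)) = 10^(-0.82592) = 0.14931.

L₁/L₂ = 0.1493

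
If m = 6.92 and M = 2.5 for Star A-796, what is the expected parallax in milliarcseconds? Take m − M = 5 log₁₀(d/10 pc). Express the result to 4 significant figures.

13.06 mas

m − M = 6.92 − 2.5 = 4.42.
d = 10^((m−M)/5 + 1) = 10^1.884 = 76.56 pc.
p = 1/d = 1/76.56 = 0.013062 arcsec = 13.062 mas.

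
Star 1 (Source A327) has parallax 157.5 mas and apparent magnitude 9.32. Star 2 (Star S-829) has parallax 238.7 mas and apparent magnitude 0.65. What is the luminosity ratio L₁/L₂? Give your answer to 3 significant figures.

L₁/L₂ = 0.000782

d₁ = 1/p₁ = 1/0.1575″ = 6.3492 pc; d₂ = 1/p₂ = 1/0.2387″ = 4.1894 pc.
M₁ = m₁ − 5 log₁₀ d₁ + 5 = 9.32 − 4.0136 + 5 = 10.3064.
M₂ = 0.65 − 3.1108 + 5 = 2.5392.
L₁/L₂ = 10^(0.4(M₂ − M₁)) = 10^(0.4 × (-7.7672)) = 10^(-3.10688) = 0.00078184.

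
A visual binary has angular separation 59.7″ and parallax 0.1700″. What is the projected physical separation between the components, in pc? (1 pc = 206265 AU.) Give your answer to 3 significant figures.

0.00170 pc

d = 1/p = 1/0.1700″ = 5.8824 pc.
At distance d (pc), an angle of θ arcsec spans θ·d AU: s = 59.7 × 5.8824 = 351.18 AU.
= 351.18 / 206265 = 0.0017026 pc.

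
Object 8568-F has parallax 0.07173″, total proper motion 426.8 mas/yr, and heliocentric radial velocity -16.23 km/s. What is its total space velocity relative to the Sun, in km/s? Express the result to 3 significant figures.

d = 1/p = 1/0.07173″ = 13.941 pc.
μ = 426.8 mas/yr = 0.4268 ″/yr.
v_t = 4.740 μ d = 4.740 × 0.4268 × 13.941 = 28.203 km/s.
v = √(v_r² + v_t²) = √((-16.23)² + 28.203²) = √1058.82 = 32.54 km/s.

32.5 km/s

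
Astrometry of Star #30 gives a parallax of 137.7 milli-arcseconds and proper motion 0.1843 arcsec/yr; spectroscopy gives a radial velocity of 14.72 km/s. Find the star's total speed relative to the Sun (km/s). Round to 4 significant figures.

16.03 km/s

d = 1/p = 1/0.1377″ = 7.2622 pc.
v_t = 4.740 μ d = 4.740 × 0.1843 × 7.2622 = 6.3441 km/s.
v = √(v_r² + v_t²) = √(14.72² + 6.3441²) = √256.926 = 16.029 km/s.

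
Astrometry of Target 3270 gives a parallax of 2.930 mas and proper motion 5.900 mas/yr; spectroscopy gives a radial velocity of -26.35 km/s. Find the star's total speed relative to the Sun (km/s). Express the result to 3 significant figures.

28.0 km/s

d = 1/p = 1/0.002930″ = 341.3 pc.
μ = 5.900 mas/yr = 0.005900 ″/yr.
v_t = 4.740 μ d = 4.740 × 0.005900 × 341.3 = 9.5448 km/s.
v = √(v_r² + v_t²) = √((-26.35)² + 9.5448²) = √785.426 = 28.025 km/s.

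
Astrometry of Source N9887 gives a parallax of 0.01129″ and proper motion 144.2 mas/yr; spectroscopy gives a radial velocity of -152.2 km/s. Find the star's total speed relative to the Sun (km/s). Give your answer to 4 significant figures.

163.8 km/s

d = 1/p = 1/0.01129″ = 88.574 pc.
μ = 144.2 mas/yr = 0.1442 ″/yr.
v_t = 4.740 μ d = 4.740 × 0.1442 × 88.574 = 60.541 km/s.
v = √(v_r² + v_t²) = √((-152.2)² + 60.541²) = √26830.1 = 163.8 km/s.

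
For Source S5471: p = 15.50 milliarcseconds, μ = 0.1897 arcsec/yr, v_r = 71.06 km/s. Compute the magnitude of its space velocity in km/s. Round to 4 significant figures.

d = 1/p = 1/0.01550″ = 64.516 pc.
v_t = 4.740 μ d = 4.740 × 0.1897 × 64.516 = 58.011 km/s.
v = √(v_r² + v_t²) = √(71.06² + 58.011²) = √8414.8 = 91.732 km/s.

91.73 km/s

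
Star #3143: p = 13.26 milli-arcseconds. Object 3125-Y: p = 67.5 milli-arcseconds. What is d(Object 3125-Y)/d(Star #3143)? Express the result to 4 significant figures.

0.1964

Since d = 1/p, d_B/d_A = p_A/p_B.
= 13.26 / 67.5 = 0.19644.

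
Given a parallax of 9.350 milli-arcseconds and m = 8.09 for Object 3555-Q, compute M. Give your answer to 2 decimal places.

d = 1/p = 1/0.009350″ = 106.95 pc.
m − M = 5 log₁₀(106.95) − 5 = 10.1459 − 5 = 5.1459.
M = m − (m − M) = 8.09 − 5.1459 = 2.94.

M = 2.94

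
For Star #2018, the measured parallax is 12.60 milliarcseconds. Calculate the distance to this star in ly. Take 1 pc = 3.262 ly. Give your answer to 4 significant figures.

258.9 ly

p = 12.60 milliarcseconds = 0.01260 arcsec.
d = 1/p = 1/0.01260 = 79.365 pc.
In light-years: 79.365 × 3.262 = 258.89 ly.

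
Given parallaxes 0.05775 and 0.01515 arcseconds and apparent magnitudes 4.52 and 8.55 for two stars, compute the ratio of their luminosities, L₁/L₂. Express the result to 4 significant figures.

d₁ = 1/p₁ = 1/0.05775″ = 17.316 pc; d₂ = 1/p₂ = 1/0.01515″ = 66.007 pc.
M₁ = m₁ − 5 log₁₀ d₁ + 5 = 4.52 − 6.1922 + 5 = 3.3278.
M₂ = 8.55 − 9.0979 + 5 = 4.4521.
L₁/L₂ = 10^(0.4(M₂ − M₁)) = 10^(0.4 × 1.1243) = 10^0.44972 = 2.8166.

L₁/L₂ = 2.817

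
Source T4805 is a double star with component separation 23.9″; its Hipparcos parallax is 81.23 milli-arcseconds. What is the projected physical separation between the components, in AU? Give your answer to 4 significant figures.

d = 1/p = 1/0.08123″ = 12.311 pc.
At distance d (pc), an angle of θ arcsec spans θ·d AU: s = 23.9 × 12.311 = 294.23 AU.

294.2 AU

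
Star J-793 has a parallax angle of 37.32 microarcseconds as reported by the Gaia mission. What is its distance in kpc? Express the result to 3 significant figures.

p = 37.32 microarcseconds = 0.00003732 arcsec.
d = 1/p = 1/0.00003732 = 26795 pc.
= 26.795 kpc.

26.8 kpc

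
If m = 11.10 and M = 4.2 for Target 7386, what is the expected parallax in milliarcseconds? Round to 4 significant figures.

m − M = 11.10 − 4.2 = 6.90.
d = 10^((m−M)/5 + 1) = 10^2.380 = 239.88 pc.
p = 1/d = 1/239.88 = 0.0041688 arcsec = 4.1688 mas.

4.169 mas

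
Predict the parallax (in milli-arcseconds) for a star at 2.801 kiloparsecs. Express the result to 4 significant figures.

0.3570 mas

d = 2.801 kpc = 2801 pc.
p = 1/d = 1/2801 = 0.00035702 arcsec.
= 0.00035702 × 1000 = 0.35702 mas.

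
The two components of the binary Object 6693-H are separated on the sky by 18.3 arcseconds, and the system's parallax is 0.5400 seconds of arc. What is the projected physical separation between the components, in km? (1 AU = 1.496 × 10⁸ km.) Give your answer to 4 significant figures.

d = 1/p = 1/0.5400″ = 1.8519 pc.
At distance d (pc), an angle of θ arcsec spans θ·d AU: s = 18.3 × 1.8519 = 33.89 AU.
= 33.89 × 1.496 × 10⁸ km = 5.0699 × 10^9 km.

5.070 × 10^9 km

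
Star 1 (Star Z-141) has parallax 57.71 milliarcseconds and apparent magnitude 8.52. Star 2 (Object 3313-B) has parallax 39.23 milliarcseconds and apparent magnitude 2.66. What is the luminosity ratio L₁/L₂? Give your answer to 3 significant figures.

d₁ = 1/p₁ = 1/0.05771″ = 17.328 pc; d₂ = 1/p₂ = 1/0.03923″ = 25.491 pc.
M₁ = m₁ − 5 log₁₀ d₁ + 5 = 8.52 − 6.1937 + 5 = 7.3263.
M₂ = 2.66 − 7.0319 + 5 = 0.6281.
L₁/L₂ = 10^(0.4(M₂ − M₁)) = 10^(0.4 × (-6.6982)) = 10^(-2.67928) = 0.0020928.

L₁/L₂ = 0.00209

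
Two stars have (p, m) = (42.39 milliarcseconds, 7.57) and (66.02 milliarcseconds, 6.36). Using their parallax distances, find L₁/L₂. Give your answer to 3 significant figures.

L₁/L₂ = 0.796

d₁ = 1/p₁ = 1/0.04239″ = 23.59 pc; d₂ = 1/p₂ = 1/0.06602″ = 15.147 pc.
M₁ = m₁ − 5 log₁₀ d₁ + 5 = 7.57 − 6.8636 + 5 = 5.7064.
M₂ = 6.36 − 5.9016 + 5 = 5.4584.
L₁/L₂ = 10^(0.4(M₂ − M₁)) = 10^(0.4 × (-0.2480)) = 10^(-0.09920) = 0.79579.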